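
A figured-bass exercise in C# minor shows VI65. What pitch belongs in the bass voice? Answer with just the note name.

C#

VI in C# minor has root A; the chord is A-C#-E-G#.
The figure 65 means first inversion — the third is in the bass.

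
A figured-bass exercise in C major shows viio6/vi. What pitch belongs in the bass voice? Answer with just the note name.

B

The applied chord viio6/vi is rooted on G#: G#-B-D.
The figure 6 means first inversion — the third is in the bass.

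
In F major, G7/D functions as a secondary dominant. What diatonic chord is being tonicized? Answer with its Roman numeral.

V

The chord is a dominant seventh chord on G.
A dominant resolves down a perfect fifth: G → C. In F major, C is scale degree 5, i.e. V.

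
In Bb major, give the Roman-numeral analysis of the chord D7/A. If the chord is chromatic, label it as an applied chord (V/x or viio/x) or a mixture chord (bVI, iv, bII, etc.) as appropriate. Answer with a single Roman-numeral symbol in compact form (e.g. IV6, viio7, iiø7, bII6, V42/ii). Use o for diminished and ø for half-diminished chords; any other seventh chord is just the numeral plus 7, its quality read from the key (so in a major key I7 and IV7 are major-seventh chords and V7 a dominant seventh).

V43/vi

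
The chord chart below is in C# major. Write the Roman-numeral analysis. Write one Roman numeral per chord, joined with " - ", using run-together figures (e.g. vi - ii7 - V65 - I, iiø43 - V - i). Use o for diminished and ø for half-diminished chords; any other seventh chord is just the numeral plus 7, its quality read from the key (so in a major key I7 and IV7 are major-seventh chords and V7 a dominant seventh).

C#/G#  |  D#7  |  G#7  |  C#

I64 - V7/V - V7 - I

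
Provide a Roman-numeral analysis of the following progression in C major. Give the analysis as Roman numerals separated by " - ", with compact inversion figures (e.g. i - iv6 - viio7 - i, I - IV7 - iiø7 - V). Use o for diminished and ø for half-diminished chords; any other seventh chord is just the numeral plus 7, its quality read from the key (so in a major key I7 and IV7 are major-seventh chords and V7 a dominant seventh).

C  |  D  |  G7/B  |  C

I - V/V - V65 - I

C: major triad on C = scale degree 1 → I.
D: a major triad on D, the applied dominant of V → V/V.
G7/B has root G, degree 5 in C major, so V65.
C has root C, degree 1 in C major, so I.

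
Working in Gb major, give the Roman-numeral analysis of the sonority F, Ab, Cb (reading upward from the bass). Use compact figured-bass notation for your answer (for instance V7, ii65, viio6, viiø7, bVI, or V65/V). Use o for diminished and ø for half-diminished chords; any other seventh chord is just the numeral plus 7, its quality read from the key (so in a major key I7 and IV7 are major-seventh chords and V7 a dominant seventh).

Stacked in thirds the chord is F-Ab-Cb: a diminished triad on F.
F is scale degree 7 in Gb major, and a diminished triad on that degree is written viio.

viio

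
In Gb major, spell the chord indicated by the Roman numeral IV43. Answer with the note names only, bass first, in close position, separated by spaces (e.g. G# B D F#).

Gb Bb Cb Eb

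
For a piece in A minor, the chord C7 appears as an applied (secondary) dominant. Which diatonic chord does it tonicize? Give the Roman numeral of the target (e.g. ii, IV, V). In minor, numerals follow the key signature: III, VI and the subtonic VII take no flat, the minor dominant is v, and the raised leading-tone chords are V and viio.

VI

The chord is a dominant seventh chord on C.
A dominant resolves down a perfect fifth: C → F. In A minor, F is scale degree 6, i.e. VI.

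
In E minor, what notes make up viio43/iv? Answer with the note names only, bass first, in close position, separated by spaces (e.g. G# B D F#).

The slash marks an applied leading-tone chord: viio of iv. In E minor, iv is A, so the leading tone to it is G#, a half step below.
Building a fully diminished seventh chord on G# gives G#-B-D-F.
With the 43 figure the chord is in second inversion; from the bass D upward in close position it reads D-F-G#-B.

D F G# B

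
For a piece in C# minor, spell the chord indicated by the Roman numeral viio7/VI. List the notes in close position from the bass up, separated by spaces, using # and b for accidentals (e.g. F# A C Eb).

The slash marks an applied leading-tone chord: viio of VI. In C# minor, VI is A, so the leading tone to it is G#, a half step below.
Building a fully diminished seventh chord on G# gives G#-B-D-F.

G# B D F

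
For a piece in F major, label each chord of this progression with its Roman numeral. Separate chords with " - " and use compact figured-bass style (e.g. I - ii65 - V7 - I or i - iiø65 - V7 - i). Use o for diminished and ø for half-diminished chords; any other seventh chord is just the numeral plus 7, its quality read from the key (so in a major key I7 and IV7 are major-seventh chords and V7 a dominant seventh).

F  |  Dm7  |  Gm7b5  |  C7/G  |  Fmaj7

F: root F is the tonic; major triad there is I.
Dm7 has root D, degree 6 in F major, so vi7.
Gm7b5 is non-diatonic — iiø7, a mixture chord from F minor.
C7/G: root C is the dominant; dominant seventh chord there is V43.
Fmaj7: root F is the tonic; major seventh chord there is I7.

I - vi7 - iiø7 - V43 - I7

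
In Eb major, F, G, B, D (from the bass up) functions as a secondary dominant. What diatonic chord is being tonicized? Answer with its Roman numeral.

vi

The chord is a dominant seventh chord on G.
A dominant resolves down a perfect fifth: G → C. In Eb major, C is scale degree 6, i.e. vi.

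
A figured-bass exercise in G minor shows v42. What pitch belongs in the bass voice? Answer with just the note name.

C

v in G minor has root D; the chord is D-F-A-C.
The figure 42 means third inversion — the seventh is in the bass.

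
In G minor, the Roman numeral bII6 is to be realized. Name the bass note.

bII in G minor has root Ab; the chord is Ab-C-Eb.
The figure 6 means first inversion — the third is in the bass.

C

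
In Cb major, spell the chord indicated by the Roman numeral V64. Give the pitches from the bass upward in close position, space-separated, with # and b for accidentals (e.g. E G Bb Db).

Db Gb Bb

The numeral's case and figure indicate a major triad. In Cb major its root, the fifth degree, is Gb.
That chord is spelled Gb-Bb-Db.
The figured bass 64 indicates second inversion, placing the fifth (Db) in the bass: Db-Gb-Bb.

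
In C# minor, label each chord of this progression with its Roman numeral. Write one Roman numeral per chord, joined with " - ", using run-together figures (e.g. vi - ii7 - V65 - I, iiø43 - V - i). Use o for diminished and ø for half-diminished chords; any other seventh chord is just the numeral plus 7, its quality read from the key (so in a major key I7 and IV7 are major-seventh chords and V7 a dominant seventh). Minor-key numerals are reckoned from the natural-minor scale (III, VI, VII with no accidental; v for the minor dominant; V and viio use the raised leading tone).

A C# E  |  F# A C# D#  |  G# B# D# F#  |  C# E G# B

A-C#-E: root A is the submediant; major triad there is VI.
F#-A-C#-D# has root D#, degree 2 in C# minor, so iiø65.
G#-B#-D#-F# has root G#, degree 5 in C# minor, so V7.
C#-E-G#-B has root C#, degree 1 in C# minor, so i7.

VI - iiø65 - V7 - i7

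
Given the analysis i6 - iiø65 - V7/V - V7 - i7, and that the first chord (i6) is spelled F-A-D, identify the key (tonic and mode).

D minor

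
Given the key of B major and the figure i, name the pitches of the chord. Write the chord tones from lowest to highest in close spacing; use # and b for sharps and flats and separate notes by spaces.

B D F#

i is the minor tonic, borrowed from the parallel minor. In B major that root is B.
So the chord is B-D-F#, a minor triad.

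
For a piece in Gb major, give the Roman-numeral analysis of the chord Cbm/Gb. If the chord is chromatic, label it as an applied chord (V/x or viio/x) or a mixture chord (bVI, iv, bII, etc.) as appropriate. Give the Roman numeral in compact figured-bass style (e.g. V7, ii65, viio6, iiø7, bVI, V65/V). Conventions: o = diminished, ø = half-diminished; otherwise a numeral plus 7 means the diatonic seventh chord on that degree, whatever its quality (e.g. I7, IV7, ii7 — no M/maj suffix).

iv64

Stacked in thirds the chord is Cb-Ebb-Gb: a minor triad on Cb.
Cb is the fourth degree of Gb major. This is the minor subdominant, borrowed from the parallel minor.
With Gb in the bass the chord is in second inversion, so the figured bass is 64.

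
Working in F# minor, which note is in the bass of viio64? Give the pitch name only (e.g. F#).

B

viio in F# minor has root E#; the chord is E#-G#-B.
The figure 64 means second inversion — the fifth is in the bass.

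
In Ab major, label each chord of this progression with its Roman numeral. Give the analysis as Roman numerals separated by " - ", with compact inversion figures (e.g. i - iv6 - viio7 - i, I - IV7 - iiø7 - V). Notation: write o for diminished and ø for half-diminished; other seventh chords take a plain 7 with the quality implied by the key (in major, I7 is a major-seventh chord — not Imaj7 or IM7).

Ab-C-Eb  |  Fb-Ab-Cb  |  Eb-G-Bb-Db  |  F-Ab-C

Ab-C-Eb has root Ab, degree 1 in Ab major, so I.
Fb-Ab-Cb: Fb with this quality isn't in the key; it's bVI, borrowed from the parallel minor.
Eb-G-Bb-Db has root Eb, degree 5 in Ab major, so V7.
F-Ab-C has root F, degree 6 in Ab major, so vi.

I - bVI - V7 - vi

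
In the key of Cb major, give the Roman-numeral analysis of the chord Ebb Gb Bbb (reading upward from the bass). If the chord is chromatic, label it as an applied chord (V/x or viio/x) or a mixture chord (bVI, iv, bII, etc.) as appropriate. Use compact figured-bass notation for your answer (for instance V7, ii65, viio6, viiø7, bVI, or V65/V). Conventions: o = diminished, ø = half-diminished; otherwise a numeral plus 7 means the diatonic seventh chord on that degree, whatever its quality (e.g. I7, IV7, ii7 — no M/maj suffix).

bIII

Stacked in thirds the chord is Ebb-Gb-Bbb: a major triad on Ebb.
Ebb is the lowered third degree of Cb major (diatonic 3 would be Eb). This is a major triad on the lowered third degree, borrowed from the parallel minor.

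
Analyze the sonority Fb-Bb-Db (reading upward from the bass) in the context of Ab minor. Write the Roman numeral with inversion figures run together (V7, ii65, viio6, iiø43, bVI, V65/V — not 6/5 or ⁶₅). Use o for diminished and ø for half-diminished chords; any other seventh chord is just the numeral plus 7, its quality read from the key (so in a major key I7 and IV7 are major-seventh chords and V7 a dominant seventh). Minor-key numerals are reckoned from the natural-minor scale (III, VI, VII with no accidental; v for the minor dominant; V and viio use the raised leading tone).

The pitches Bb-Db-Fb form a diminished triad rooted on Bb.
Bb is scale degree 2 in Ab minor, and a diminished triad on that degree is written iio.
With Fb in the bass the chord is in second inversion, so the figured bass is 64.

iio64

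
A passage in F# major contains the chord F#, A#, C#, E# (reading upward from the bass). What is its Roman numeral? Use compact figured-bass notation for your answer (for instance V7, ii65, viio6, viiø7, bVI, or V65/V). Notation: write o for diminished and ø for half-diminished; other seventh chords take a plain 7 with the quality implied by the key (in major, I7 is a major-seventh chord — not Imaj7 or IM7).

I7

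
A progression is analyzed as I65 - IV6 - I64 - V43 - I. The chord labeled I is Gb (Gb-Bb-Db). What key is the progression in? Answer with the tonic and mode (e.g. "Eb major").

Gb major

The anchor chord is a major triad on Gb, labeled I.
If Gb is scale degree 1 and the mode makes that degree carry a major triad, the tonic is Gb and the mode is major.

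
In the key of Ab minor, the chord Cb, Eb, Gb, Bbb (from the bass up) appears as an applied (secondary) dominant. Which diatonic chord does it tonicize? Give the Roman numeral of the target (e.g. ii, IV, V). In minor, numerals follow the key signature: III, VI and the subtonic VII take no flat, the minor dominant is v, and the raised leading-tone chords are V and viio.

VI

The chord is a dominant seventh chord on Cb.
A dominant resolves down a perfect fifth: Cb → Fb. In Ab minor, Fb is scale degree 6, i.e. VI.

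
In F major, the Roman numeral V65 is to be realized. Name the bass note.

V in F major has root C; the chord is C-E-G-Bb.
The figure 65 means first inversion — the third is in the bass.

E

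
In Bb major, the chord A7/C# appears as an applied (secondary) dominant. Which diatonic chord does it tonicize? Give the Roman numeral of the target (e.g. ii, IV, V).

iii

The chord is a dominant seventh chord on A.
A dominant resolves down a perfect fifth: A → D. In Bb major, D is scale degree 3, i.e. iii.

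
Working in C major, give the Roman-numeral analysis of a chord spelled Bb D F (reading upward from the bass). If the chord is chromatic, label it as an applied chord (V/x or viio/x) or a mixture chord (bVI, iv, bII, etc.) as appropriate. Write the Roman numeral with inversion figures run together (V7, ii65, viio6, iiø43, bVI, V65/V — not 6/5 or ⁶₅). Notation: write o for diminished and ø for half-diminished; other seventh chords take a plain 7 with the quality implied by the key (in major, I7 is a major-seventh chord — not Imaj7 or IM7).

bVII

The pitches Bb-D-F form a major triad rooted on Bb.
Bb is the lowered seventh degree of C major (diatonic 7 would be B). This is a major triad on the lowered seventh degree (the subtonic), borrowed from the parallel minor.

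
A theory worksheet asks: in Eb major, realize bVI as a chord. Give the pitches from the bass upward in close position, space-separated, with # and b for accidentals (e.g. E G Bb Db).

Cb Eb Gb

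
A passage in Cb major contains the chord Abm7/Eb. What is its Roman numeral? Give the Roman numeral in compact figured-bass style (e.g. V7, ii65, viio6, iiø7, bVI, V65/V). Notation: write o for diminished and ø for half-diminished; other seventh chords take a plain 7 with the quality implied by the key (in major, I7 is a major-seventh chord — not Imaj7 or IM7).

The pitches Ab-Cb-Eb-Gb form a minor seventh chord rooted on Ab.
Ab is scale degree 6 in Cb major, and a minor seventh chord on that degree is written vi7.
With Eb in the bass the chord is in second inversion, so the figured bass is 43.

vi43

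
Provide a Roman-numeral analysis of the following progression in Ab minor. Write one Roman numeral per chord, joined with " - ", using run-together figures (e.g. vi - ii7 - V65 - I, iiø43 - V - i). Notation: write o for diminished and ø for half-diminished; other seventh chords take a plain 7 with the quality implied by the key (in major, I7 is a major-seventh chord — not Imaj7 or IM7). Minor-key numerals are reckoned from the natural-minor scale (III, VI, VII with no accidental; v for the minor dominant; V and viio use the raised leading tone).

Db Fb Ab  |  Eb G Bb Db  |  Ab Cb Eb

Db-Fb-Ab has root Db, degree 4 in Ab minor, so iv.
Eb-G-Bb-Db has root Eb, degree 5 in Ab minor, so V7.
Ab-Cb-Eb: minor triad on Ab = scale degree 1 → i.

iv - V7 - i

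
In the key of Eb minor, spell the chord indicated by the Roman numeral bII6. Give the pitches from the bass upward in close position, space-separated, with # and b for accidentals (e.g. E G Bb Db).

Scale degree 2 in Eb minor is F; lowering it a half step gives Fb. bII6 is the Neapolitan sixth — a major triad on the lowered second degree, here in its customary first inversion.
So the chord is Fb-Ab-Cb.
With the 6 figure the chord is in first inversion; from the bass Ab upward in close position it reads Ab-Cb-Fb.

Ab Cb Fb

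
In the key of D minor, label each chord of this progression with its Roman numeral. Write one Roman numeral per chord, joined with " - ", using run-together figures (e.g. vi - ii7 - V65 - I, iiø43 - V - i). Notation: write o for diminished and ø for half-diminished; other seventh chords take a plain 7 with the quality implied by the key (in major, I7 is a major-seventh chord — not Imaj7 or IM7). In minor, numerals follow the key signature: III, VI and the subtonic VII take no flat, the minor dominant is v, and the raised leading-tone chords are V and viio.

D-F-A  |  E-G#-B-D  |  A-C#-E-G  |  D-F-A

D-F-A has root D, degree 1 in D minor, so i.
E-G#-B-D is the secondary dominant of V (dominant seventh chord on E): V7/V.
A-C#-E-G: root A is the dominant; dominant seventh chord there is V7.
D-F-A: minor triad on D = scale degree 1 → i.

i - V7/V - V7 - i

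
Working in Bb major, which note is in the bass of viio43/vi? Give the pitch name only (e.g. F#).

The applied chord viio43/vi is rooted on F#: F#-A-C-Eb.
The figure 43 means second inversion — the fifth is in the bass.

C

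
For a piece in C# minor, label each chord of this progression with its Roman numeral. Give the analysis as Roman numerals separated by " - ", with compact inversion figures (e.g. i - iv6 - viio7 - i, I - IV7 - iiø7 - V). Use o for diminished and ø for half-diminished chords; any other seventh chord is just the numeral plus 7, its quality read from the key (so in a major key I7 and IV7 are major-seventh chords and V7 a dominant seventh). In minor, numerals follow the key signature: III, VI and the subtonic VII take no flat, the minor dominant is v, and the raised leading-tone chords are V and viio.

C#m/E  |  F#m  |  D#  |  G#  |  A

i6 - iv - V/V - V - VI

C#m/E: minor triad on C# = scale degree 1 → i6.
F#m: root F# is the subdominant; minor triad there is iv.
D#: a major triad on D#, the applied dominant of V → V/V.
G# has root G#, degree 5 in C# minor, so V.
A: major triad on A = scale degree 6 → VI.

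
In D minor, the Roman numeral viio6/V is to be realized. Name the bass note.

The applied chord viio6/V is rooted on G#: G#-B-D.
The figure 6 means first inversion — the third is in the bass.

B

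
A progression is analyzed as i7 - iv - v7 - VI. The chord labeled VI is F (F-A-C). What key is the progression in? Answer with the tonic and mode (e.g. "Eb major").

A minor

The anchor chord is a major triad on F, labeled VI.
Counting down 5 scale steps from F places the tonic on A; a major triad on degree 6 is diatonic only in minor.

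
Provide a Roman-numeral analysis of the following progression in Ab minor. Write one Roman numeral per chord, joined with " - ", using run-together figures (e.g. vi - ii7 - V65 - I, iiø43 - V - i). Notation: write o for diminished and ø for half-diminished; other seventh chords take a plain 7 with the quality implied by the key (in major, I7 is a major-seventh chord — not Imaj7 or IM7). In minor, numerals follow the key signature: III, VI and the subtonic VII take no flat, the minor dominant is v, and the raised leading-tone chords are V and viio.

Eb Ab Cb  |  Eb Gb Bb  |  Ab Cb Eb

i64 - v - i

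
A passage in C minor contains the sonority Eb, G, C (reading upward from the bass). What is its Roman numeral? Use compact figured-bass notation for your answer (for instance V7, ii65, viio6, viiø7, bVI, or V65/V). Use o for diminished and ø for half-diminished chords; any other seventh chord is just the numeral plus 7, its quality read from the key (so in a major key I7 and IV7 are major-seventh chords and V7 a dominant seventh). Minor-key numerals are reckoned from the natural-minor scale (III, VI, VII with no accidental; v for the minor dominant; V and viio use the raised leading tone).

The pitches C-Eb-G form a minor triad rooted on C.
C is scale degree 1 in C minor, and a minor triad on that degree is written i.
With Eb in the bass the chord is in first inversion, so the figured bass is 6.

i6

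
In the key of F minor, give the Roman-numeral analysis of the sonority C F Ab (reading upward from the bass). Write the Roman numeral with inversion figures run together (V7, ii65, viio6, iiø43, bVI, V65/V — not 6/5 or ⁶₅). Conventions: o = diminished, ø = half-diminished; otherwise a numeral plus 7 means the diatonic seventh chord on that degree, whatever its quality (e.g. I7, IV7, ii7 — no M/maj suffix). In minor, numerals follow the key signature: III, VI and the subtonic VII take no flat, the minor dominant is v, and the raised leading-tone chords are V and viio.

i64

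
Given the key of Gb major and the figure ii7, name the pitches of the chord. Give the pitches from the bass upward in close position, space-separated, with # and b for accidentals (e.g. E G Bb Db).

Ab Cb Eb Gb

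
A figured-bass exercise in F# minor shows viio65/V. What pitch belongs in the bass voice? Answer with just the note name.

The applied chord viio65/V is rooted on B#: B#-D#-F#-A.
The figure 65 means first inversion — the third is in the bass.

D#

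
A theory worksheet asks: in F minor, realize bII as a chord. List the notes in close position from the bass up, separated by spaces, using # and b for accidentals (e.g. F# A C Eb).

Gb Bb Db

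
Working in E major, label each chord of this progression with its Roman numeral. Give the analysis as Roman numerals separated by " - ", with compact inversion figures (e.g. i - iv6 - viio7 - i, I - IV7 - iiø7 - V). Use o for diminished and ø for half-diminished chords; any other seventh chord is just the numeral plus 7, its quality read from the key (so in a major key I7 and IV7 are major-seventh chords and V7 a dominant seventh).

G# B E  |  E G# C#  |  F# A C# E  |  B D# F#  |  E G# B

I6 - vi6 - ii7 - V - I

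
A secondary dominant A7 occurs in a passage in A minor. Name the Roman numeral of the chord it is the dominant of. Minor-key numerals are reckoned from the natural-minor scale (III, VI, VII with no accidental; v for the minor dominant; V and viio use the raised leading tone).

iv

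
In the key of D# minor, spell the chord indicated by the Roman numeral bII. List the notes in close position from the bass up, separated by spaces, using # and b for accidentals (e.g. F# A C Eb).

bII is the Neapolitan chord — a major triad on the lowered second degree. In D# minor that root is E.
So the chord is E-G#-B.

E G# B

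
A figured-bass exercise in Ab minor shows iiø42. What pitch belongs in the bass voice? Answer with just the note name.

iiø in Ab minor has root Bb; the chord is Bb-Db-Fb-Ab.
The figure 42 means third inversion — the seventh is in the bass.

Ab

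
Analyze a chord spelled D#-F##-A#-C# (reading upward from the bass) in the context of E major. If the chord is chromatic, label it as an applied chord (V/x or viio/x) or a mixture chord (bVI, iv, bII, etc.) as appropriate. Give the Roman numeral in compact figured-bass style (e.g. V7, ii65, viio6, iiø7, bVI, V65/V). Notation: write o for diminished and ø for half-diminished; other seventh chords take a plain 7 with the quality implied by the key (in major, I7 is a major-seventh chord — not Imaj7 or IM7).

V7/iii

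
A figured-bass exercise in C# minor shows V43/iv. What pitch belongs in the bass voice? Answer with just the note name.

G#

The applied chord V43/iv is rooted on C#: C#-E#-G#-B.
The figure 43 means second inversion — the fifth is in the bass.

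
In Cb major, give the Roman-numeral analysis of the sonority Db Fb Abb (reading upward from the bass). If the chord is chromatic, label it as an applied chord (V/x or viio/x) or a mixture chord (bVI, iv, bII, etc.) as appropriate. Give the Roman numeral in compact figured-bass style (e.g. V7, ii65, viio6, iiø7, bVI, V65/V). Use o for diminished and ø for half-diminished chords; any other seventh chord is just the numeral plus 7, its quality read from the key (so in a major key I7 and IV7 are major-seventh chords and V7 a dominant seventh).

iio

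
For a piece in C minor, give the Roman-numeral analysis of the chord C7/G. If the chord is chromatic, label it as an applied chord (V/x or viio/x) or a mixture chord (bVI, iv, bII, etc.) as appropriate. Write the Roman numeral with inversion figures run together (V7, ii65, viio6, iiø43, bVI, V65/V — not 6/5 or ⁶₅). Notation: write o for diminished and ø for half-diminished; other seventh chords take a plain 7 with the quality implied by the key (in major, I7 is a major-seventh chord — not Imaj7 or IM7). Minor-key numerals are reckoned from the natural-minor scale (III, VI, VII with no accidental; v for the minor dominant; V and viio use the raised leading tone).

V43/iv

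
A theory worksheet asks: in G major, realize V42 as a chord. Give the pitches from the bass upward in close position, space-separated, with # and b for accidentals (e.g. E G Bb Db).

C D F# A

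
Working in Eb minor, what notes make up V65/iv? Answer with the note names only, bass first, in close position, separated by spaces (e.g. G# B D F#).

G Bb Db Eb

V65/iv is a secondary dominant — the dominant seventh of iv. iv in Eb minor is Ab, so the applied chord's root is Eb, a perfect fifth above.
Building a dominant seventh chord on Eb gives Eb-G-Bb-Db.
The figured bass 65 indicates first inversion, placing the third (G) in the bass: G-Bb-Db-Eb.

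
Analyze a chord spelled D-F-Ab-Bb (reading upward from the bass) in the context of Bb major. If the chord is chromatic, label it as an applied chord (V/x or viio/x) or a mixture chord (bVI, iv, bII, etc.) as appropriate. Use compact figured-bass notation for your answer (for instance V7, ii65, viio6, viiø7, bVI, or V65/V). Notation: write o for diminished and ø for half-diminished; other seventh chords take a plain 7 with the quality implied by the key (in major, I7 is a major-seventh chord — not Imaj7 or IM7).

V65/IV

The pitches Bb-D-F-Ab form a dominant seventh chord rooted on Bb.
Bb is not a diatonic chord root with this quality in Bb major, but it lies a perfect fifth above Eb (IV), so the chord functions as an applied dominant of IV.
With D in the bass the chord is in first inversion, so the figured bass is 65.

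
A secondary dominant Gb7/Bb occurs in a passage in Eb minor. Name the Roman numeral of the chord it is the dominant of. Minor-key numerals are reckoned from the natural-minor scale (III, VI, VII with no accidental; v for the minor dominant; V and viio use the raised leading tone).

The chord is a dominant seventh chord on Gb.
A dominant resolves down a perfect fifth: Gb → Cb. In Eb minor, Cb is scale degree 6, i.e. VI.

VI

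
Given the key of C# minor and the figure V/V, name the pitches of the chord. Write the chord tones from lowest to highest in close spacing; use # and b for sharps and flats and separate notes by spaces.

The slash means an applied dominant: we want the dominant of V. In C# minor, V is G# major, and its dominant is built on D#.
Building a major triad on D# gives D#-F##-A#.

D# F## A#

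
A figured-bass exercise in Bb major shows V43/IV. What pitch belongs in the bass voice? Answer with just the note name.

F

The applied chord V43/IV is rooted on Bb: Bb-D-F-Ab.
The figure 43 means second inversion — the fifth is in the bass.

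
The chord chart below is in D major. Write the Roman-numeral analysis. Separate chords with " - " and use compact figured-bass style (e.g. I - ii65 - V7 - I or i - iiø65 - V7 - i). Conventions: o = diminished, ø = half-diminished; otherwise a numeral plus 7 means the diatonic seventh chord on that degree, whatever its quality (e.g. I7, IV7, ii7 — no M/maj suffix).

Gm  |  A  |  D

iv - V - I

Gm: minor triad on G — chromatic; iv (borrowed from the parallel minor).
A: root A is the dominant; major triad there is V.
D has root D, degree 1 in D major, so I.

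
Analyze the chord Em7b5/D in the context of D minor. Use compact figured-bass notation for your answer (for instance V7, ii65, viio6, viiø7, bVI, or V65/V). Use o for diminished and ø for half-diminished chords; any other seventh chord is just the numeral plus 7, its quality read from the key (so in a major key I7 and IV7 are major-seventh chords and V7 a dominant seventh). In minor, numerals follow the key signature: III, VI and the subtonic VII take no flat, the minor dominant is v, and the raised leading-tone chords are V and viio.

iiø42

Stacked in thirds the chord is E-G-Bb-D: a half-diminished seventh chord on E.
E is scale degree 2 in D minor, and a half-diminished seventh chord on that degree is written iiø7.
With D in the bass the chord is in third inversion, so the figured bass is 42.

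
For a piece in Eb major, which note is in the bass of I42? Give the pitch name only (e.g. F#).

I in Eb major has root Eb; the chord is Eb-G-Bb-D.
The figure 42 means third inversion — the seventh is in the bass.

D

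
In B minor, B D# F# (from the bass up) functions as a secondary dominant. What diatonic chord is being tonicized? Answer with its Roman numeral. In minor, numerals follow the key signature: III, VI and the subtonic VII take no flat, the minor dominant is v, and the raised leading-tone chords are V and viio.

The chord is a major triad on B.
A dominant resolves down a perfect fifth: B → E. In B minor, E is scale degree 4, i.e. iv.

iv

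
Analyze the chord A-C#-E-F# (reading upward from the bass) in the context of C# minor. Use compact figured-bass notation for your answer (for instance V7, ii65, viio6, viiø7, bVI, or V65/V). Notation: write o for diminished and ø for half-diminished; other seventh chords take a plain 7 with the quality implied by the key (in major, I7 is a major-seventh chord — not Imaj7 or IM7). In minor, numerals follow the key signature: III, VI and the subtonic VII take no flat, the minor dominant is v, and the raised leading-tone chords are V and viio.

The pitches F#-A-C#-E form a minor seventh chord rooted on F#.
F# is scale degree 4 in C# minor, and a minor seventh chord on that degree is written iv7.
With A in the bass the chord is in first inversion, so the figured bass is 65.

iv65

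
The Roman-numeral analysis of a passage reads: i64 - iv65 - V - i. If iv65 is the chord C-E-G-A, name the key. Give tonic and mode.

The chord Am7/C is a minor seventh chord rooted on A; its label is iv65.
Counting down 3 scale steps from A places the tonic on E; a minor seventh chord on degree 4 is diatonic only in minor.

E minor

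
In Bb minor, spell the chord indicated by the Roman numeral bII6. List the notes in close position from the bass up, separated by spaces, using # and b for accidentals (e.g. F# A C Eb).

Eb Gb Cb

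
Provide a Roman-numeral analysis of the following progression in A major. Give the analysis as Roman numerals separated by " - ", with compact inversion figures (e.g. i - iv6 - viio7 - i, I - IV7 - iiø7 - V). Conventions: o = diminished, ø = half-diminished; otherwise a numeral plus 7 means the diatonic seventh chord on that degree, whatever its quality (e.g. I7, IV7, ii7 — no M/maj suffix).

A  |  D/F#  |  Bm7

I - IV6 - ii7

A: major triad on A = scale degree 1 → I.
D/F# has root D, degree 4 in A major, so IV6.
Bm7: minor seventh chord on B = scale degree 2 → ii7.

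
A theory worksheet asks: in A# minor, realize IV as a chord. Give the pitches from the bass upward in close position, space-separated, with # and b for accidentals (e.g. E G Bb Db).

D# F## A#

IV is the major subdominant, borrowed from the parallel major. In A# minor that root is D#.
So the chord is D#-F##-A#.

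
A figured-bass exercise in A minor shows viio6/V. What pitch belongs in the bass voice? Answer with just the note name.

The applied chord viio6/V is rooted on D#: D#-F#-A.
The figure 6 means first inversion — the third is in the bass.

F#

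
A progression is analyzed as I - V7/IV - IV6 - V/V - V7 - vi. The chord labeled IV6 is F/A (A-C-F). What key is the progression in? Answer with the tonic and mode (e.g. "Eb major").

C major

IV6 is given as A-C-F — a major triad with root F.
Counting down 3 scale steps from F places the tonic on C; a major triad on degree 4 is diatonic only in major.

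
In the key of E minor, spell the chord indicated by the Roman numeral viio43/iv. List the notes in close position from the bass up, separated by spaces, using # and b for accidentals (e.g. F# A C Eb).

D F G# B

viio43/iv is a secondary leading-tone chord. The target iv is A in E minor; the applied chord is rooted a semitone below, on G#.
Building a fully diminished seventh chord on G# gives G#-B-D-F.
The figured bass 43 indicates second inversion, placing the fifth (D) in the bass: D-F-G#-B.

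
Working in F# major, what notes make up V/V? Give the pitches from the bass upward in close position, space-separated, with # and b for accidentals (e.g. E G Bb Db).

G# B# D#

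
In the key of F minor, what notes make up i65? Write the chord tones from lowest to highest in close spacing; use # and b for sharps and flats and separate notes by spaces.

Ab C Eb F

In F minor, the first degree is F, and the diatonic chord built there is a minor seventh chord.
Stacking thirds from F gives F-Ab-C-Eb.
With the 65 figure the chord is in first inversion; from the bass Ab upward in close position it reads Ab-C-Eb-F.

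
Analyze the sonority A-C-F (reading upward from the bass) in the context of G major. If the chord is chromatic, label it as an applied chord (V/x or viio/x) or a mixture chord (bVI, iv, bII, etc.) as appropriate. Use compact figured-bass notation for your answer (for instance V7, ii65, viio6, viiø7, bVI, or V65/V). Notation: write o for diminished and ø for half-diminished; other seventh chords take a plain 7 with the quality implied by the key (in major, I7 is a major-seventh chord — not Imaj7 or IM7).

Stacked in thirds the chord is F-A-C: a major triad on F.
F is the lowered seventh degree of G major (diatonic 7 would be F#). This is a major triad on the lowered seventh degree (the subtonic), borrowed from the parallel minor.
With A in the bass the chord is in first inversion, so the figured bass is 6.

bVII6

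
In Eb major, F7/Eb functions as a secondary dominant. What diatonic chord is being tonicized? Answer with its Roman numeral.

The chord is a dominant seventh chord on F.
A dominant resolves down a perfect fifth: F → Bb. In Eb major, Bb is scale degree 5, i.e. V.

V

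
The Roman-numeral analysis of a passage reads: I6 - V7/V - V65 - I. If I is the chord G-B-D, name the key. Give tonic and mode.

G major

The anchor chord is a major triad on G, labeled I.
If G is scale degree 1 and the mode makes that degree carry a major triad, the tonic is G and the mode is major.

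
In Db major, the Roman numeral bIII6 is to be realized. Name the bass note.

bIII in Db major has root Fb; the chord is Fb-Ab-Cb.
The figure 6 means first inversion — the third is in the bass.

Ab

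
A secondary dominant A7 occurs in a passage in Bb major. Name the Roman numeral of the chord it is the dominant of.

iii

The chord is a dominant seventh chord on A.
A dominant resolves down a perfect fifth: A → D. In Bb major, D is scale degree 3, i.e. iii.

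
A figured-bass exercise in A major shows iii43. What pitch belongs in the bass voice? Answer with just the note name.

G#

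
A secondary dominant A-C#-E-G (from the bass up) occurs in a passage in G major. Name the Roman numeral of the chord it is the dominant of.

V

The chord is a dominant seventh chord on A.
A dominant resolves down a perfect fifth: A → D. In G major, D is scale degree 5, i.e. V.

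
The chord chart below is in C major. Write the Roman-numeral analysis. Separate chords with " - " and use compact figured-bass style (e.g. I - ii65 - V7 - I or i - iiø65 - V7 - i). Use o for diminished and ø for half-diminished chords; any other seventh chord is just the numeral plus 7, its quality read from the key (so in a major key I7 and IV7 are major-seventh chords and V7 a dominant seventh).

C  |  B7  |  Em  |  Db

I - V7/iii - iii - bII

C: root C is the tonic; major triad there is I.
B7 is the secondary dominant of iii (dominant seventh chord on B): V7/iii.
Em has root E, degree 3 in C major, so iii.
Db: major triad on Db — chromatic; Db is the lowered second degree, so this is the Neapolitan chord, bII.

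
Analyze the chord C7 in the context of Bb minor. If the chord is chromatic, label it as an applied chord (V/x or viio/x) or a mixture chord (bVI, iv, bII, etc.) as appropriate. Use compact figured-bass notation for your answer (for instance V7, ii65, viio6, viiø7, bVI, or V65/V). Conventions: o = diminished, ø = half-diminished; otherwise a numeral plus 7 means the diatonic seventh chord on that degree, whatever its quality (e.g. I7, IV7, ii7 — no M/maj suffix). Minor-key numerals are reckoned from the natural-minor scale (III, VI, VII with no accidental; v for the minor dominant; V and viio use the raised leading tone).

Stacked in thirds the chord is C-E-G-Bb: a dominant seventh chord on C.
C is not a diatonic chord root with this quality in Bb minor, but it lies a perfect fifth above F (V), so the chord functions as an applied dominant of V.

V7/V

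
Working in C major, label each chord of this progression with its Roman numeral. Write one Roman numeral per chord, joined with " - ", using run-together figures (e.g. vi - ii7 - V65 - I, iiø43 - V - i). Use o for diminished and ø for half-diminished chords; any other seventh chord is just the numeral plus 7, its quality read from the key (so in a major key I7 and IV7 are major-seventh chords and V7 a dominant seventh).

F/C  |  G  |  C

F/C: major triad on F = scale degree 4 → IV64.
G: major triad on G = scale degree 5 → V.
C: major triad on C = scale degree 1 → I.

IV64 - V - I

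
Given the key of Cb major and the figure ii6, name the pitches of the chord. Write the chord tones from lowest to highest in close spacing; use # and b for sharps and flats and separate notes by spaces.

Fb Ab Db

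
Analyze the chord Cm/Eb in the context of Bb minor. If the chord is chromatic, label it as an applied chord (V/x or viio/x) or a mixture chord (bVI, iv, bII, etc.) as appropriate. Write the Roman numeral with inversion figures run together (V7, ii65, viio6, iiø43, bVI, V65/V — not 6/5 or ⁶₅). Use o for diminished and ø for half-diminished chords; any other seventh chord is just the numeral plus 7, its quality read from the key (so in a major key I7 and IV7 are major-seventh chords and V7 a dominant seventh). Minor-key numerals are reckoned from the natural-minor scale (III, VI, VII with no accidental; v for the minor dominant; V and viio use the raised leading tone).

ii6

Stacked in thirds the chord is C-Eb-G: a minor triad on C.
C is the second degree of Bb minor. This is the minor supertonic, borrowed from the parallel major (the Dorian ii).
With Eb in the bass the chord is in first inversion, so the figured bass is 6.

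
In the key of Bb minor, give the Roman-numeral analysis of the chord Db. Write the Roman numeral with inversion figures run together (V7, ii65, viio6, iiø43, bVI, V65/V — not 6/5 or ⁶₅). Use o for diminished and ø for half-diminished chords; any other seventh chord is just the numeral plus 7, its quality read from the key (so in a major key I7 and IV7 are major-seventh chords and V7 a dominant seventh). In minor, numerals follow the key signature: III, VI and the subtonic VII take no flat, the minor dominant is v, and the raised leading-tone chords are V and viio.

Stacked in thirds the chord is Db-F-Ab: a major triad on Db.
In Bb minor, Db is the mediant; the diatonic major triad there is III.

III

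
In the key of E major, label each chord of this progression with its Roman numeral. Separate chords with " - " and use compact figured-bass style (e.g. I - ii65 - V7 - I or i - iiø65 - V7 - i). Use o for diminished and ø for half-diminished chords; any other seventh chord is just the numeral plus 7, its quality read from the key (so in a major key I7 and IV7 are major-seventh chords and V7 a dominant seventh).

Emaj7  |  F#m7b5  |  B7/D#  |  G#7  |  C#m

Emaj7: major seventh chord on E = scale degree 1 → I7.
F#m7b5 is non-diatonic — iiø7, a mixture chord from E minor.
B7/D#: dominant seventh chord on B = scale degree 5 → V65.
G#7: a dominant seventh chord on G#, the applied dominant of vi → V7/vi.
C#m: minor triad on C# = scale degree 6 → vi.

I7 - iiø7 - V65 - V7/vi - vi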